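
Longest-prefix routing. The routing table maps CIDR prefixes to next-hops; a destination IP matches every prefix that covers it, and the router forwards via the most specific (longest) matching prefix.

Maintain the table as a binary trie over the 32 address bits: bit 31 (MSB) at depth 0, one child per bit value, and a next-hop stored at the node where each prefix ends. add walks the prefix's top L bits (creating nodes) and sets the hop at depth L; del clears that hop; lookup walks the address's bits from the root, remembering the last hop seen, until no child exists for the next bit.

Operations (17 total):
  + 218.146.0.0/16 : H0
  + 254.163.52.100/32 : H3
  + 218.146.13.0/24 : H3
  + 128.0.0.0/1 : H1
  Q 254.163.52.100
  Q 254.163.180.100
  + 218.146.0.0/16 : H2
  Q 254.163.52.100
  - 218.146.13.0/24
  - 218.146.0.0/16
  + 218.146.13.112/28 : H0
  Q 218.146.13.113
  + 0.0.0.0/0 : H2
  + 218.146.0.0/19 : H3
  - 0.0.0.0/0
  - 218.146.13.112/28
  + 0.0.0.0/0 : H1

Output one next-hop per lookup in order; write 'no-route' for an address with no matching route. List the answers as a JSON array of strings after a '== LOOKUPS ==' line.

Process each operation:
  + 218.146.0.0/16 (H0) depth=16
  + 254.163.52.100/32 (H3) depth=32
  + 218.146.13.0/24 (H3) depth=24
  + 128.0.0.0/1 (H1) depth=1
  ? 254.163.52.100  path d0:-→d1:H1→d2:-→d3:-→d4:-→d5:-→d6:-→d7:-→d8:-→d9:-→d10:-→d11:-→d12:-→d13:-→d14:-→d15:-→d16:-→d17:-→d18:-→d19:-→d20:-→d21:-→d22:-→d23:-→d24:-→d25:-→d26:-→d27:-→d28:-→d29:-→d30:-→d31:-→d32:H3  best=H3
  ? 254.163.180.100  path d0:-→d1:H1→d2:-→d3:-→d4:-→d5:-→d6:-→d7:-→d8:-→d9:-→d10:-→d11:-→d12:-→d13:-→d14:-→d15:-→d16:-  best=H1
  + 218.146.0.0/16 (H2) depth=16
  ? 254.163.52.100  path d0:-→d1:H1→d2:-→d3:-→d4:-→d5:-→d6:-→d7:-→d8:-→d9:-→d10:-→d11:-→d12:-→d13:-→d14:-→d15:-→d16:-→d17:-→d18:-→d19:-→d20:-→d21:-→d22:-→d23:-→d24:-→d25:-→d26:-→d27:-→d28:-→d29:-→d30:-→d31:-→d32:H3  best=H3
  del 218.146.13.0/24 (clear depth 24)
  del 218.146.0.0/16 (clear depth 16)
  + 218.146.13.112/28 (H0) depth=28
  ? 218.146.13.113  path d0:-→d1:H1→d2:-→d3:-→d4:-→d5:-→d6:-→d7:-→d8:-→d9:-→d10:-→d11:-→d12:-→d13:-→d14:-→d15:-→d16:-→d17:-→d18:-→d19:-→d20:-→d21:-→d22:-→d23:-→d24:-→d25:-→d26:-→d27:-→d28:H0  best=H0
  + 0.0.0.0/0 (H2) depth=0
  + 218.146.0.0/19 (H3) depth=19
  del 0.0.0.0/0 (clear depth 0)
  del 218.146.13.112/28 (clear depth 28)
  + 0.0.0.0/0 (H1) depth=0

== LOOKUPS ==
["H3","H1","H3","H0"]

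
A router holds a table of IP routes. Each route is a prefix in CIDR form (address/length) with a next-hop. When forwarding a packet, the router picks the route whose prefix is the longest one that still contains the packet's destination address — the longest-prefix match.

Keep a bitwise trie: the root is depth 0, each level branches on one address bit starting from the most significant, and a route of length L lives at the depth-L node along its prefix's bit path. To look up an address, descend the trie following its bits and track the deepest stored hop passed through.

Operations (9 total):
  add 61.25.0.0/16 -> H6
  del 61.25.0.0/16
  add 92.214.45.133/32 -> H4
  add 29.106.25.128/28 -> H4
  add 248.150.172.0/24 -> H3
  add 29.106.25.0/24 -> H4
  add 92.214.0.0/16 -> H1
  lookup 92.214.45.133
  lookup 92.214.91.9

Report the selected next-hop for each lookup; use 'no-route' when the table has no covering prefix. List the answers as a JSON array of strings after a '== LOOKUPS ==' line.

Trace:
  + 61.25.0.0/16 (H6) depth=16
  del 61.25.0.0/16 (clear depth 16)
  + 92.214.45.133/32 (H4) depth=32
  + 29.106.25.128/28 (H4) depth=28
  + 248.150.172.0/24 (H3) depth=24
  + 29.106.25.0/24 (H4) depth=24
  + 92.214.0.0/16 (H1) depth=16
  Q 92.214.45.133: descend 01011100110101100010110110000101 ; hops seen [H1,H4] ; pick H4
  Q 92.214.91.9: descend 01011100110101100 ; hops seen [H1] ; pick H1

== LOOKUPS ==
["H4","H1"]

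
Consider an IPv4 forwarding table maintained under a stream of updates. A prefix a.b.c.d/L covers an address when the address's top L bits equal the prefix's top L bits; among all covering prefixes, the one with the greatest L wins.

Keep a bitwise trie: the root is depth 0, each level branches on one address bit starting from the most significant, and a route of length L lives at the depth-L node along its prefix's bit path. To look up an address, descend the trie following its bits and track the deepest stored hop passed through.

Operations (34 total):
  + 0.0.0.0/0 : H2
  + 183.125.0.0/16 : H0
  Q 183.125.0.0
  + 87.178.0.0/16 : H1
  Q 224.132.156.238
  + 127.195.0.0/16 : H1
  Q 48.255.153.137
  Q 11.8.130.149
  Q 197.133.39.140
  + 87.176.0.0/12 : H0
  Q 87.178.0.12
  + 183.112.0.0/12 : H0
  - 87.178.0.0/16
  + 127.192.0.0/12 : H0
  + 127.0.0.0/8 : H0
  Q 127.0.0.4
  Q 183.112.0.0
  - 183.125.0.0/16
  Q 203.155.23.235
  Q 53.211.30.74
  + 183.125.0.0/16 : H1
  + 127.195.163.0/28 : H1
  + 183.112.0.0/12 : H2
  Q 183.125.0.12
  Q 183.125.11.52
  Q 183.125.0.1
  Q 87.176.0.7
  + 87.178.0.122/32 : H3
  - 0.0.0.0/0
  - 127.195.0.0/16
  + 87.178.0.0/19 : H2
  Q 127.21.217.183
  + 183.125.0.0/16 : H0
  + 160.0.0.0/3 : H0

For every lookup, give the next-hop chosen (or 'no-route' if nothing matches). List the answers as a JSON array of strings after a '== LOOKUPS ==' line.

Process each operation:
  add 0.0.0.0/0 -> H2 at depth 0
  add 183.125.0.0/16 -> H0 at depth 16
  Q 183.125.0.0: descend 1011011101111101 ; hops seen [H2,H0] ; pick H0
  add 87.178.0.0/16 -> H1 at depth 16
  Q 224.132.156.238: descend 1 ; hops seen [H2] ; pick H2
  add 127.195.0.0/16 -> H1 at depth 16
  Q 48.255.153.137: descend 0 ; hops seen [H2] ; pick H2
  Q 11.8.130.149: descend 0 ; hops seen [H2] ; pick H2
  Q 197.133.39.140: descend 1 ; hops seen [H2] ; pick H2
  add 87.176.0.0/12 -> H0 at depth 12
  Q 87.178.0.12: descend 0101011110110010 ; hops seen [H2,H0,H1] ; pick H1
  add 183.112.0.0/12 -> H0 at depth 12
  - 87.178.0.0/16 clear@16
  add 127.192.0.0/12 -> H0 at depth 12
  add 127.0.0.0/8 -> H0 at depth 8
  Q 127.0.0.4: descend 01111111 ; hops seen [H2,H0] ; pick H0
  Q 183.112.0.0: descend 101101110111 ; hops seen [H2,H0] ; pick H0
  - 183.125.0.0/16 clear@16
  Q 203.155.23.235: descend 1 ; hops seen [H2] ; pick H2
  Q 53.211.30.74: descend 0 ; hops seen [H2] ; pick H2
  add 183.125.0.0/16 -> H1 at depth 16
  add 127.195.163.0/28 -> H1 at depth 28
  add 183.112.0.0/12 -> H2 at depth 12
  Q 183.125.0.12: descend 1011011101111101 ; hops seen [H2,H2,H1] ; pick H1
  Q 183.125.11.52: descend 1011011101111101 ; hops seen [H2,H2,H1] ; pick H1
  Q 183.125.0.1: descend 1011011101111101 ; hops seen [H2,H2,H1] ; pick H1
  Q 87.176.0.7: descend 01010111101100 ; hops seen [H2,H0] ; pick H0
  add 87.178.0.122/32 -> H3 at depth 32
  - 0.0.0.0/0 clear@0
  - 127.195.0.0/16 clear@16
  add 87.178.0.0/19 -> H2 at depth 19
  Q 127.21.217.183: descend 01111111 ; hops seen [H0] ; pick H0
  add 183.125.0.0/16 -> H0 at depth 16
  add 160.0.0.0/3 -> H0 at depth 3

== LOOKUPS ==
["H0","H2","H2","H2","H2","H1","H0","H0","H2","H2","H1","H1","H1","H0","H0"]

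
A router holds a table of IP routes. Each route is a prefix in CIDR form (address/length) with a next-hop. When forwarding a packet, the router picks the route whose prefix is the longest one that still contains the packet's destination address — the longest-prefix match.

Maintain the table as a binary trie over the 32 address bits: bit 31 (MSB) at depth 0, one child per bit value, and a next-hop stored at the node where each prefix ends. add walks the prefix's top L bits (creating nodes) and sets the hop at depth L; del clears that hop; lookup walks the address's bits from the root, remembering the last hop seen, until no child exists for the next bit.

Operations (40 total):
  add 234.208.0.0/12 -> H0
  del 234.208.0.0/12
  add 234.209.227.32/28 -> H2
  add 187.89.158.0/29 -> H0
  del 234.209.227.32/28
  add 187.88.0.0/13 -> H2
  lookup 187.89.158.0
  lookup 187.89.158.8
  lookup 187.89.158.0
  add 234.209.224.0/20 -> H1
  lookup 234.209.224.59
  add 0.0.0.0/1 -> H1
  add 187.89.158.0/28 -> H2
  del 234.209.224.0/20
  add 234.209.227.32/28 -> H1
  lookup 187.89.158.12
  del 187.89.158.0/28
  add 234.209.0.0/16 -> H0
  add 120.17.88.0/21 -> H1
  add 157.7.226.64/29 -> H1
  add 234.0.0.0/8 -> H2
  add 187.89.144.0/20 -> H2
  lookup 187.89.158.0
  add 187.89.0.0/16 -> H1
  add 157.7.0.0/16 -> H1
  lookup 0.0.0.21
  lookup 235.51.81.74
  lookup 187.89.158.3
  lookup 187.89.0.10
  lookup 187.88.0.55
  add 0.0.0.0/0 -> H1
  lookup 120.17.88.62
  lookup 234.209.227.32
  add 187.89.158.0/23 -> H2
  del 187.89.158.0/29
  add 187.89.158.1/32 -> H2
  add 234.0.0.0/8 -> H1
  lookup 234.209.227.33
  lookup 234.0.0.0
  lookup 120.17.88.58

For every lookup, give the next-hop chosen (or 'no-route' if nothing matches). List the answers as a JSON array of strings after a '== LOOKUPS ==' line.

Process each operation:
  + 234.208.0.0/12 (H0) depth=12
  - 234.208.0.0/12 clear@12
  + 234.209.227.32/28 (H2) depth=28
  + 187.89.158.0/29 (H0) depth=29
  - 234.209.227.32/28 clear@28
  + 187.88.0.0/13 (H2) depth=13
  lookup 187.89.158.0: bits 10111011010110011001111000000 walk d0:-→d1:-→d2:-→d3:-→d4:-→d5:-→d6:-→d7:-→d8:-→d9:-→d10:-→d11:-→d12:-→d13:H2→d14:-→d15:-→d16:-→d17:-→d18:-→d19:-→d20:-→d21:-→d22:-→d23:-→d24:-→d25:-→d26:-→d27:-→d28:-→d29:H0 -> H0
  lookup 187.89.158.8: bits 1011101101011001100111100000 walk d0:-→d1:-→d2:-→d3:-→d4:-→d5:-→d6:-→d7:-→d8:-→d9:-→d10:-→d11:-→d12:-→d13:H2→d14:-→d15:-→d16:-→d17:-→d18:-→d19:-→d20:-→d21:-→d22:-→d23:-→d24:-→d25:-→d26:-→d27:-→d28:- -> H2
  lookup 187.89.158.0: bits 10111011010110011001111000000 walk d0:-→d1:-→d2:-→d3:-→d4:-→d5:-→d6:-→d7:-→d8:-→d9:-→d10:-→d11:-→d12:-→d13:H2→d14:-→d15:-→d16:-→d17:-→d18:-→d19:-→d20:-→d21:-→d22:-→d23:-→d24:-→d25:-→d26:-→d27:-→d28:-→d29:H0 -> H0
  + 234.209.224.0/20 (H1) depth=20
  lookup 234.209.224.59: bits 1110101011010001111000 walk d0:-→d1:-→d2:-→d3:-→d4:-→d5:-→d6:-→d7:-→d8:-→d9:-→d10:-→d11:-→d12:-→d13:-→d14:-→d15:-→d16:-→d17:-→d18:-→d19:-→d20:H1→d21:-→d22:- -> H1
  + 0.0.0.0/1 (H1) depth=1
  + 187.89.158.0/28 (H2) depth=28
  - 234.209.224.0/20 clear@20
  + 234.209.227.32/28 (H1) depth=28
  lookup 187.89.158.12: bits 1011101101011001100111100000 walk d0:-→d1:-→d2:-→d3:-→d4:-→d5:-→d6:-→d7:-→d8:-→d9:-→d10:-→d11:-→d12:-→d13:H2→d14:-→d15:-→d16:-→d17:-→d18:-→d19:-→d20:-→d21:-→d22:-→d23:-→d24:-→d25:-→d26:-→d27:-→d28:H2 -> H2
  - 187.89.158.0/28 clear@28
  + 234.209.0.0/16 (H0) depth=16
  + 120.17.88.0/21 (H1) depth=21
  + 157.7.226.64/29 (H1) depth=29
  + 234.0.0.0/8 (H2) depth=8
  + 187.89.144.0/20 (H2) depth=20
  lookup 187.89.158.0: bits 10111011010110011001111000000 walk d0:-→d1:-→d2:-→d3:-→d4:-→d5:-→d6:-→d7:-→d8:-→d9:-→d10:-→d11:-→d12:-→d13:H2→d14:-→d15:-→d16:-→d17:-→d18:-→d19:-→d20:H2→d21:-→d22:-→d23:-→d24:-→d25:-→d26:-→d27:-→d28:-→d29:H0 -> H0
  + 187.89.0.0/16 (H1) depth=16
  + 157.7.0.0/16 (H1) depth=16
  lookup 0.0.0.21: bits 0 walk d0:-→d1:H1 -> H1
  lookup 235.51.81.74: bits 1110101 walk d0:-→d1:-→d2:-→d3:-→d4:-→d5:-→d6:-→d7:- -> no-route
  lookup 187.89.158.3: bits 10111011010110011001111000000 walk d0:-→d1:-→d2:-→d3:-→d4:-→d5:-→d6:-→d7:-→d8:-→d9:-→d10:-→d11:-→d12:-→d13:H2→d14:-→d15:-→d16:H1→d17:-→d18:-→d19:-→d20:H2→d21:-→d22:-→d23:-→d24:-→d25:-→d26:-→d27:-→d28:-→d29:H0 -> H0
  lookup 187.89.0.10: bits 1011101101011001 walk d0:-→d1:-→d2:-→d3:-→d4:-→d5:-→d6:-→d7:-→d8:-→d9:-→d10:-→d11:-→d12:-→d13:H2→d14:-→d15:-→d16:H1 -> H1
  lookup 187.88.0.55: bits 101110110101100 walk d0:-→d1:-→d2:-→d3:-→d4:-→d5:-→d6:-→d7:-→d8:-→d9:-→d10:-→d11:-→d12:-→d13:H2→d14:-→d15:- -> H2
  + 0.0.0.0/0 (H1) depth=0
  lookup 120.17.88.62: bits 011110000001000101011 walk d0:H1→d1:H1→d2:-→d3:-→d4:-→d5:-→d6:-→d7:-→d8:-→d9:-→d10:-→d11:-→d12:-→d13:-→d14:-→d15:-→d16:-→d17:-→d18:-→d19:-→d20:-→d21:H1 -> H1
  lookup 234.209.227.32: bits 1110101011010001111000110010 walk d0:H1→d1:-→d2:-→d3:-→d4:-→d5:-→d6:-→d7:-→d8:H2→d9:-→d10:-→d11:-→d12:-→d13:-→d14:-→d15:-→d16:H0→d17:-→d18:-→d19:-→d20:-→d21:-→d22:-→d23:-→d24:-→d25:-→d26:-→d27:-→d28:H1 -> H1
  + 187.89.158.0/23 (H2) depth=23
  - 187.89.158.0/29 clear@29
  + 187.89.158.1/32 (H2) depth=32
  + 234.0.0.0/8 (H1) depth=8
  lookup 234.209.227.33: bits 1110101011010001111000110010 walk d0:H1→d1:-→d2:-→d3:-→d4:-→d5:-→d6:-→d7:-→d8:H1→d9:-→d10:-→d11:-→d12:-→d13:-→d14:-→d15:-→d16:H0→d17:-→d18:-→d19:-→d20:-→d21:-→d22:-→d23:-→d24:-→d25:-→d26:-→d27:-→d28:H1 -> H1
  lookup 234.0.0.0: bits 11101010 walk d0:H1→d1:-→d2:-→d3:-→d4:-→d5:-→d6:-→d7:-→d8:H1 -> H1
  lookup 120.17.88.58: bits 011110000001000101011 walk d0:H1→d1:H1→d2:-→d3:-→d4:-→d5:-→d6:-→d7:-→d8:-→d9:-→d10:-→d11:-→d12:-→d13:-→d14:-→d15:-→d16:-→d17:-→d18:-→d19:-→d20:-→d21:H1 -> H1

== LOOKUPS ==
["H0","H2","H0","H1","H2","H0","H1","no-route","H0","H1","H2","H1","H1","H1","H1","H1"]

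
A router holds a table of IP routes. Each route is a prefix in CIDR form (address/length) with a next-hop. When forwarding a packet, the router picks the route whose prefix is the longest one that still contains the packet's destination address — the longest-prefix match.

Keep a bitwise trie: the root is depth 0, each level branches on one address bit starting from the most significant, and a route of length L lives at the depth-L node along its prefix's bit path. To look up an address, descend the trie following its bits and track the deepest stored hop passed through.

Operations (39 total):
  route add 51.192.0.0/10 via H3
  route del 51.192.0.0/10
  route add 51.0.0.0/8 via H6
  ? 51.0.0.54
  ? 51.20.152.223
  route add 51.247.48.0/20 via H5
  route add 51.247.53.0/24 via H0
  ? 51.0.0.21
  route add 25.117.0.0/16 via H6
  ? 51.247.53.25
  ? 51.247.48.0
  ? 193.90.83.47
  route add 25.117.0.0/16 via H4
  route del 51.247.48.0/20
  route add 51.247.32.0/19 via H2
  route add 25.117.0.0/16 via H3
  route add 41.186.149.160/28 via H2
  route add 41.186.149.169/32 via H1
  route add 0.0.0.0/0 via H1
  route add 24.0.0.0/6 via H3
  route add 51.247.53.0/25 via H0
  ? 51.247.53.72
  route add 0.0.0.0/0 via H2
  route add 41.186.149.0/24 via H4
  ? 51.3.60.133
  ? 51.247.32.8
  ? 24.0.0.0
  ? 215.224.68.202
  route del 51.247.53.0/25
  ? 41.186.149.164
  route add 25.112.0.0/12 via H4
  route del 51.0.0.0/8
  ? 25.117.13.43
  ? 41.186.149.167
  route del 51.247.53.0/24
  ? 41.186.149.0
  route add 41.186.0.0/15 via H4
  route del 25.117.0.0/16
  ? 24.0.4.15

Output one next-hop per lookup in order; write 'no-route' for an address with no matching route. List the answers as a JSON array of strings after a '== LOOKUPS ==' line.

Apply in order:
  + 51.192.0.0/10 (H3) depth=10
  del 51.192.0.0/10 (clear depth 10)
  + 51.0.0.0/8 (H6) depth=8
  ? 51.0.0.54  path d0:-→d1:-→d2:-→d3:-→d4:-→d5:-→d6:-→d7:-→d8:H6  best=H6
  ? 51.20.152.223  path d0:-→d1:-→d2:-→d3:-→d4:-→d5:-→d6:-→d7:-→d8:H6  best=H6
  + 51.247.48.0/20 (H5) depth=20
  + 51.247.53.0/24 (H0) depth=24
  ? 51.0.0.21  path d0:-→d1:-→d2:-→d3:-→d4:-→d5:-→d6:-→d7:-→d8:H6  best=H6
  + 25.117.0.0/16 (H6) depth=16
  ? 51.247.53.25  path d0:-→d1:-→d2:-→d3:-→d4:-→d5:-→d6:-→d7:-→d8:H6→d9:-→d10:-→d11:-→d12:-→d13:-→d14:-→d15:-→d16:-→d17:-→d18:-→d19:-→d20:H5→d21:-→d22:-→d23:-→d24:H0  best=H0
  ? 51.247.48.0  path d0:-→d1:-→d2:-→d3:-→d4:-→d5:-→d6:-→d7:-→d8:H6→d9:-→d10:-→d11:-→d12:-→d13:-→d14:-→d15:-→d16:-→d17:-→d18:-→d19:-→d20:H5→d21:-  best=H5
  ? 193.90.83.47  path d0:-  best=no-route
  + 25.117.0.0/16 (H4) depth=16
  del 51.247.48.0/20 (clear depth 20)
  + 51.247.32.0/19 (H2) depth=19
  + 25.117.0.0/16 (H3) depth=16
  + 41.186.149.160/28 (H2) depth=28
  + 41.186.149.169/32 (H1) depth=32
  + 0.0.0.0/0 (H1) depth=0
  + 24.0.0.0/6 (H3) depth=6
  + 51.247.53.0/25 (H0) depth=25
  ? 51.247.53.72  path d0:H1→d1:-→d2:-→d3:-→d4:-→d5:-→d6:-→d7:-→d8:H6→d9:-→d10:-→d11:-→d12:-→d13:-→d14:-→d15:-→d16:-→d17:-→d18:-→d19:H2→d20:-→d21:-→d22:-→d23:-→d24:H0→d25:H0  best=H0
  + 0.0.0.0/0 (H2) depth=0
  + 41.186.149.0/24 (H4) depth=24
  ? 51.3.60.133  path d0:H2→d1:-→d2:-→d3:-→d4:-→d5:-→d6:-→d7:-→d8:H6  best=H6
  ? 51.247.32.8  path d0:H2→d1:-→d2:-→d3:-→d4:-→d5:-→d6:-→d7:-→d8:H6→d9:-→d10:-→d11:-→d12:-→d13:-→d14:-→d15:-→d16:-→d17:-→d18:-→d19:H2  best=H2
  ? 24.0.0.0  path d0:H2→d1:-→d2:-→d3:-→d4:-→d5:-→d6:H3→d7:-  best=H3
  ? 215.224.68.202  path d0:H2  best=H2
  del 51.247.53.0/25 (clear depth 25)
  ? 41.186.149.164  path d0:H2→d1:-→d2:-→d3:-→d4:-→d5:-→d6:-→d7:-→d8:-→d9:-→d10:-→d11:-→d12:-→d13:-→d14:-→d15:-→d16:-→d17:-→d18:-→d19:-→d20:-→d21:-→d22:-→d23:-→d24:H4→d25:-→d26:-→d27:-→d28:H2  best=H2
  + 25.112.0.0/12 (H4) depth=12
  del 51.0.0.0/8 (clear depth 8)
  ? 25.117.13.43  path d0:H2→d1:-→d2:-→d3:-→d4:-→d5:-→d6:H3→d7:-→d8:-→d9:-→d10:-→d11:-→d12:H4→d13:-→d14:-→d15:-→d16:H3  best=H3
  ? 41.186.149.167  path d0:H2→d1:-→d2:-→d3:-→d4:-→d5:-→d6:-→d7:-→d8:-→d9:-→d10:-→d11:-→d12:-→d13:-→d14:-→d15:-→d16:-→d17:-→d18:-→d19:-→d20:-→d21:-→d22:-→d23:-→d24:H4→d25:-→d26:-→d27:-→d28:H2  best=H2
  del 51.247.53.0/24 (clear depth 24)
  ? 41.186.149.0  path d0:H2→d1:-→d2:-→d3:-→d4:-→d5:-→d6:-→d7:-→d8:-→d9:-→d10:-→d11:-→d12:-→d13:-→d14:-→d15:-→d16:-→d17:-→d18:-→d19:-→d20:-→d21:-→d22:-→d23:-→d24:H4  best=H4
  + 41.186.0.0/15 (H4) depth=15
  del 25.117.0.0/16 (clear depth 16)
  ? 24.0.4.15  path d0:H2→d1:-→d2:-→d3:-→d4:-→d5:-→d6:H3→d7:-  best=H3

== LOOKUPS ==
["H6","H6","H6","H0","H5","no-route","H0","H6","H2","H3","H2","H2","H3","H2","H4","H3"]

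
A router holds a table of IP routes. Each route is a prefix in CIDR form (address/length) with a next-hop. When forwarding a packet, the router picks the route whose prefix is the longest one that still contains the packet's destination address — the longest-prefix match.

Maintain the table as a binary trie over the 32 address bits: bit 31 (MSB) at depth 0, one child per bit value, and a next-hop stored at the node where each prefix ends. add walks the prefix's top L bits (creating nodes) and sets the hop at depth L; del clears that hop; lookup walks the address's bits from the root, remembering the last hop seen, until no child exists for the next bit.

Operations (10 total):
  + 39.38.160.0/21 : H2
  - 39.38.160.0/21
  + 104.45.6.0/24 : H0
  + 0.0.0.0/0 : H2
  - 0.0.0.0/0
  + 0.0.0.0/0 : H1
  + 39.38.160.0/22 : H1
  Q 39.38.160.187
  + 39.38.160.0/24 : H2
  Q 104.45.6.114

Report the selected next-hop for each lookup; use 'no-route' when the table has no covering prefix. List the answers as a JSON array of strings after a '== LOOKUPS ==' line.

Trace:
  add 39.38.160.0/21 -> H2 at depth 21
  - 39.38.160.0/21 clear@21
  add 104.45.6.0/24 -> H0 at depth 24
  add 0.0.0.0/0 -> H2 at depth 0
  - 0.0.0.0/0 clear@0
  add 0.0.0.0/0 -> H1 at depth 0
  add 39.38.160.0/22 -> H1 at depth 22
  ? 39.38.160.187  path d0:H1→d1:-→d2:-→d3:-→d4:-→d5:-→d6:-→d7:-→d8:-→d9:-→d10:-→d11:-→d12:-→d13:-→d14:-→d15:-→d16:-→d17:-→d18:-→d19:-→d20:-→d21:-→d22:H1  best=H1
  add 39.38.160.0/24 -> H2 at depth 24
  ? 104.45.6.114  path d0:H1→d1:-→d2:-→d3:-→d4:-→d5:-→d6:-→d7:-→d8:-→d9:-→d10:-→d11:-→d12:-→d13:-→d14:-→d15:-→d16:-→d17:-→d18:-→d19:-→d20:-→d21:-→d22:-→d23:-→d24:H0  best=H0

== LOOKUPS ==
["H1","H0"]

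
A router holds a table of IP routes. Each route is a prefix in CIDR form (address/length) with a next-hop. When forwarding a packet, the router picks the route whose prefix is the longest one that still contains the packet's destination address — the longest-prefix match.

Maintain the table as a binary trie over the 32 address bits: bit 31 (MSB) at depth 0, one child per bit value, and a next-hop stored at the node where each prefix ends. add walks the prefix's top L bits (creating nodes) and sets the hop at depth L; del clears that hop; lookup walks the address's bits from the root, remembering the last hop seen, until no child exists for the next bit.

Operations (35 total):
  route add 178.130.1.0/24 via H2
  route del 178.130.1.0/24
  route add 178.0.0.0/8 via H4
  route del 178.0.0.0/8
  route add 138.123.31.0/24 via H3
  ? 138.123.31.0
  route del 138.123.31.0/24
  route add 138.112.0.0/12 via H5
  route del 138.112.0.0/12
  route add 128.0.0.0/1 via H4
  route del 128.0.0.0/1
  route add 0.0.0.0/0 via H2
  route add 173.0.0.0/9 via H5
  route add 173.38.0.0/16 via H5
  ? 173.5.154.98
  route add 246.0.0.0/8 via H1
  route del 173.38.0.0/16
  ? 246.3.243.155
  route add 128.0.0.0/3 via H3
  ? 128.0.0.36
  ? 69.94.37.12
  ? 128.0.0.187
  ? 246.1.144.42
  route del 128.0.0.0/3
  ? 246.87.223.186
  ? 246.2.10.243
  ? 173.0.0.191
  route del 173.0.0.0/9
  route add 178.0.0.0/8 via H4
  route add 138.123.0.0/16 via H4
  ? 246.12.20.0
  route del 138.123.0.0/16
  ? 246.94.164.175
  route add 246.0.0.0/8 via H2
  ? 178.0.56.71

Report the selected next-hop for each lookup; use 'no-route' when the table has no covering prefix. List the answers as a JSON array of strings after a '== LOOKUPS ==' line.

Process each operation:
  + 178.130.1.0/24 (H2) depth=24
  del 178.130.1.0/24 (clear depth 24)
  + 178.0.0.0/8 (H4) depth=8
  del 178.0.0.0/8 (clear depth 8)
  + 138.123.31.0/24 (H3) depth=24
  ? 138.123.31.0  path d0:-→d1:-→d2:-→d3:-→d4:-→d5:-→d6:-→d7:-→d8:-→d9:-→d10:-→d11:-→d12:-→d13:-→d14:-→d15:-→d16:-→d17:-→d18:-→d19:-→d20:-→d21:-→d22:-→d23:-→d24:H3  best=H3
  del 138.123.31.0/24 (clear depth 24)
  + 138.112.0.0/12 (H5) depth=12
  del 138.112.0.0/12 (clear depth 12)
  + 128.0.0.0/1 (H4) depth=1
  del 128.0.0.0/1 (clear depth 1)
  + 0.0.0.0/0 (H2) depth=0
  + 173.0.0.0/9 (H5) depth=9
  + 173.38.0.0/16 (H5) depth=16
  ? 173.5.154.98  path d0:H2→d1:-→d2:-→d3:-→d4:-→d5:-→d6:-→d7:-→d8:-→d9:H5→d10:-  best=H5
  + 246.0.0.0/8 (H1) depth=8
  del 173.38.0.0/16 (clear depth 16)
  ? 246.3.243.155  path d0:H2→d1:-→d2:-→d3:-→d4:-→d5:-→d6:-→d7:-→d8:H1  best=H1
  + 128.0.0.0/3 (H3) depth=3
  ? 128.0.0.36  path d0:H2→d1:-→d2:-→d3:H3→d4:-  best=H3
  ? 69.94.37.12  path d0:H2  best=H2
  ? 128.0.0.187  path d0:H2→d1:-→d2:-→d3:H3→d4:-  best=H3
  ? 246.1.144.42  path d0:H2→d1:-→d2:-→d3:-→d4:-→d5:-→d6:-→d7:-→d8:H1  best=H1
  del 128.0.0.0/3 (clear depth 3)
  ? 246.87.223.186  path d0:H2→d1:-→d2:-→d3:-→d4:-→d5:-→d6:-→d7:-→d8:H1  best=H1
  ? 246.2.10.243  path d0:H2→d1:-→d2:-→d3:-→d4:-→d5:-→d6:-→d7:-→d8:H1  best=H1
  ? 173.0.0.191  path d0:H2→d1:-→d2:-→d3:-→d4:-→d5:-→d6:-→d7:-→d8:-→d9:H5→d10:-  best=H5
  del 173.0.0.0/9 (clear depth 9)
  + 178.0.0.0/8 (H4) depth=8
  + 138.123.0.0/16 (H4) depth=16
  ? 246.12.20.0  path d0:H2→d1:-→d2:-→d3:-→d4:-→d5:-→d6:-→d7:-→d8:H1  best=H1
  del 138.123.0.0/16 (clear depth 16)
  ? 246.94.164.175  path d0:H2→d1:-→d2:-→d3:-→d4:-→d5:-→d6:-→d7:-→d8:H1  best=H1
  + 246.0.0.0/8 (H2) depth=8
  ? 178.0.56.71  path d0:H2→d1:-→d2:-→d3:-→d4:-→d5:-→d6:-→d7:-→d8:H4  best=H4

== LOOKUPS ==
["H3","H5","H1","H3","H2","H3","H1","H1","H1","H5","H1","H1","H4"]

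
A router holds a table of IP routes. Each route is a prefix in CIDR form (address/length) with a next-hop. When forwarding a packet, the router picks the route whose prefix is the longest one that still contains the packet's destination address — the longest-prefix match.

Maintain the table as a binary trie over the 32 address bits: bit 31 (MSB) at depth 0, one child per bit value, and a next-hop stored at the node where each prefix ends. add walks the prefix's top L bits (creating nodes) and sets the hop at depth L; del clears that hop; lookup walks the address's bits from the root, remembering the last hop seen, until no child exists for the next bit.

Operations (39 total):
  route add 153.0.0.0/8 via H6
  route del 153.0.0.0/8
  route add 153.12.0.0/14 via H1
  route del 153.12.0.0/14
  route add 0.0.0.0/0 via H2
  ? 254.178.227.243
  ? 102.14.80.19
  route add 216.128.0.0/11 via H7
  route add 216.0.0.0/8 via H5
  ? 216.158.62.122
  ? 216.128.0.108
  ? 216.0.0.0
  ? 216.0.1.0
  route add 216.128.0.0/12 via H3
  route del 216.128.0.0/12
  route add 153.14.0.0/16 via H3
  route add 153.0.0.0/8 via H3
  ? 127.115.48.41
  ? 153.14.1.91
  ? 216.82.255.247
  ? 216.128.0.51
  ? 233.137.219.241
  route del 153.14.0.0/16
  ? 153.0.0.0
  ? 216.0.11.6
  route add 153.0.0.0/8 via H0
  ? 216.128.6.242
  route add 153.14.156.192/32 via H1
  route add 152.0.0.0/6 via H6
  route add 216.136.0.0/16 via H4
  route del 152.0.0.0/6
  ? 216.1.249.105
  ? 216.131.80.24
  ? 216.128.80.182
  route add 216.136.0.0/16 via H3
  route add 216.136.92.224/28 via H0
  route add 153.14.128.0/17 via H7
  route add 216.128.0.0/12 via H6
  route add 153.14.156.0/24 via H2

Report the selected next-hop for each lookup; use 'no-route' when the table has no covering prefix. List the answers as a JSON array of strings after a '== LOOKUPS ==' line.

Process each operation:
  + 153.0.0.0/8 (H6) depth=8
  - 153.0.0.0/8 clear@8
  + 153.12.0.0/14 (H1) depth=14
  - 153.12.0.0/14 clear@14
  + 0.0.0.0/0 (H2) depth=0
  lookup 254.178.227.243: bits 1 walk d0:H2→d1:- -> H2
  lookup 102.14.80.19: bits ε walk d0:H2 -> H2
  + 216.128.0.0/11 (H7) depth=11
  + 216.0.0.0/8 (H5) depth=8
  lookup 216.158.62.122: bits 11011000100 walk d0:H2→d1:-→d2:-→d3:-→d4:-→d5:-→d6:-→d7:-→d8:H5→d9:-→d10:-→d11:H7 -> H7
  lookup 216.128.0.108: bits 11011000100 walk d0:H2→d1:-→d2:-→d3:-→d4:-→d5:-→d6:-→d7:-→d8:H5→d9:-→d10:-→d11:H7 -> H7
  lookup 216.0.0.0: bits 11011000 walk d0:H2→d1:-→d2:-→d3:-→d4:-→d5:-→d6:-→d7:-→d8:H5 -> H5
  lookup 216.0.1.0: bits 11011000 walk d0:H2→d1:-→d2:-→d3:-→d4:-→d5:-→d6:-→d7:-→d8:H5 -> H5
  + 216.128.0.0/12 (H3) depth=12
  - 216.128.0.0/12 clear@12
  + 153.14.0.0/16 (H3) depth=16
  + 153.0.0.0/8 (H3) depth=8
  lookup 127.115.48.41: bits ε walk d0:H2 -> H2
  lookup 153.14.1.91: bits 1001100100001110 walk d0:H2→d1:-→d2:-→d3:-→d4:-→d5:-→d6:-→d7:-→d8:H3→d9:-→d10:-→d11:-→d12:-→d13:-→d14:-→d15:-→d16:H3 -> H3
  lookup 216.82.255.247: bits 11011000 walk d0:H2→d1:-→d2:-→d3:-→d4:-→d5:-→d6:-→d7:-→d8:H5 -> H5
  lookup 216.128.0.51: bits 110110001000 walk d0:H2→d1:-→d2:-→d3:-→d4:-→d5:-→d6:-→d7:-→d8:H5→d9:-→d10:-→d11:H7→d12:- -> H7
  lookup 233.137.219.241: bits 11 walk d0:H2→d1:-→d2:- -> H2
  - 153.14.0.0/16 clear@16
  lookup 153.0.0.0: bits 100110010000 walk d0:H2→d1:-→d2:-→d3:-→d4:-→d5:-→d6:-→d7:-→d8:H3→d9:-→d10:-→d11:-→d12:- -> H3
  lookup 216.0.11.6: bits 11011000 walk d0:H2→d1:-→d2:-→d3:-→d4:-→d5:-→d6:-→d7:-→d8:H5 -> H5
  + 153.0.0.0/8 (H0) depth=8
  lookup 216.128.6.242: bits 110110001000 walk d0:H2→d1:-→d2:-→d3:-→d4:-→d5:-→d6:-→d7:-→d8:H5→d9:-→d10:-→d11:H7→d12:- -> H7
  + 153.14.156.192/32 (H1) depth=32
  + 152.0.0.0/6 (H6) depth=6
  + 216.136.0.0/16 (H4) depth=16
  - 152.0.0.0/6 clear@6
  lookup 216.1.249.105: bits 11011000 walk d0:H2→d1:-→d2:-→d3:-→d4:-→d5:-→d6:-→d7:-→d8:H5 -> H5
  lookup 216.131.80.24: bits 110110001000 walk d0:H2→d1:-→d2:-→d3:-→d4:-→d5:-→d6:-→d7:-→d8:H5→d9:-→d10:-→d11:H7→d12:- -> H7
  lookup 216.128.80.182: bits 110110001000 walk d0:H2→d1:-→d2:-→d3:-→d4:-→d5:-→d6:-→d7:-→d8:H5→d9:-→d10:-→d11:H7→d12:- -> H7
  + 216.136.0.0/16 (H3) depth=16
  + 216.136.92.224/28 (H0) depth=28
  + 153.14.128.0/17 (H7) depth=17
  + 216.128.0.0/12 (H6) depth=12
  + 153.14.156.0/24 (H2) depth=24

== LOOKUPS ==
["H2","H2","H7","H7","H5","H5","H2","H3","H5","H7","H2","H3","H5","H7","H5","H7","H7"]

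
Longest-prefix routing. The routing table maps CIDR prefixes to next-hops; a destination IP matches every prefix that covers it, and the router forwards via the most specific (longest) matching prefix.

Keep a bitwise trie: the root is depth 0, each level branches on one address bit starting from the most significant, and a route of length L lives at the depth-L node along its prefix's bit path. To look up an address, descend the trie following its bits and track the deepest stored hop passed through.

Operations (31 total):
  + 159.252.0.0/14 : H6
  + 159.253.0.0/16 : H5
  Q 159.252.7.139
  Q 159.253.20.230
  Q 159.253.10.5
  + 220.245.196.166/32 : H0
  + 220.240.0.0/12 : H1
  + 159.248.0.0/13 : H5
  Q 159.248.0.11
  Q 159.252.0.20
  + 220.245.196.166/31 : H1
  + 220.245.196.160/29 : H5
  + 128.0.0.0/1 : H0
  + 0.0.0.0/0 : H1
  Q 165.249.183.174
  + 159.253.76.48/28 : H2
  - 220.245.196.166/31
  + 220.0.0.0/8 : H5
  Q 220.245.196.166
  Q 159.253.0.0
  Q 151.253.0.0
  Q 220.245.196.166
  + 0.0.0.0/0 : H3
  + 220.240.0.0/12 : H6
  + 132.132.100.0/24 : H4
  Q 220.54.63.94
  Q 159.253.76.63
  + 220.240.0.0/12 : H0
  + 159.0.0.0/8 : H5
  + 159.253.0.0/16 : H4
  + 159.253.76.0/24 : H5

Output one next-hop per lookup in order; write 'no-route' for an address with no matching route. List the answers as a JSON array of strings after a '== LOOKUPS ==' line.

Process each operation:
  + 159.252.0.0/14 (H6) depth=14
  + 159.253.0.0/16 (H5) depth=16
  Q 159.252.7.139: descend 100111111111110 ; hops seen [H6] ; pick H6
  Q 159.253.20.230: descend 1001111111111101 ; hops seen [H6,H5] ; pick H5
  Q 159.253.10.5: descend 1001111111111101 ; hops seen [H6,H5] ; pick H5
  + 220.245.196.166/32 (H0) depth=32
  + 220.240.0.0/12 (H1) depth=12
  + 159.248.0.0/13 (H5) depth=13
  Q 159.248.0.11: descend 1001111111111 ; hops seen [H5] ; pick H5
  Q 159.252.0.20: descend 100111111111110 ; hops seen [H5,H6] ; pick H6
  + 220.245.196.166/31 (H1) depth=31
  + 220.245.196.160/29 (H5) depth=29
  + 128.0.0.0/1 (H0) depth=1
  + 0.0.0.0/0 (H1) depth=0
  Q 165.249.183.174: descend 10 ; hops seen [H1,H0] ; pick H0
  + 159.253.76.48/28 (H2) depth=28
  - 220.245.196.166/31 clear@31
  + 220.0.0.0/8 (H5) depth=8
  Q 220.245.196.166: descend 11011100111101011100010010100110 ; hops seen [H1,H0,H5,H1,H5,H0] ; pick H0
  Q 159.253.0.0: descend 10011111111111010 ; hops seen [H1,H0,H5,H6,H5] ; pick H5
  Q 151.253.0.0: descend 1001 ; hops seen [H1,H0] ; pick H0
  Q 220.245.196.166: descend 11011100111101011100010010100110 ; hops seen [H1,H0,H5,H1,H5,H0] ; pick H0
  + 0.0.0.0/0 (H3) depth=0
  + 220.240.0.0/12 (H6) depth=12
  + 132.132.100.0/24 (H4) depth=24
  Q 220.54.63.94: descend 11011100 ; hops seen [H3,H0,H5] ; pick H5
  Q 159.253.76.63: descend 1001111111111101010011000011 ; hops seen [H3,H0,H5,H6,H5,H2] ; pick H2
  + 220.240.0.0/12 (H0) depth=12
  + 159.0.0.0/8 (H5) depth=8
  + 159.253.0.0/16 (H4) depth=16
  + 159.253.76.0/24 (H5) depth=24

== LOOKUPS ==
["H6","H5","H5","H5","H6","H0","H0","H5","H0","H0","H5","H2"]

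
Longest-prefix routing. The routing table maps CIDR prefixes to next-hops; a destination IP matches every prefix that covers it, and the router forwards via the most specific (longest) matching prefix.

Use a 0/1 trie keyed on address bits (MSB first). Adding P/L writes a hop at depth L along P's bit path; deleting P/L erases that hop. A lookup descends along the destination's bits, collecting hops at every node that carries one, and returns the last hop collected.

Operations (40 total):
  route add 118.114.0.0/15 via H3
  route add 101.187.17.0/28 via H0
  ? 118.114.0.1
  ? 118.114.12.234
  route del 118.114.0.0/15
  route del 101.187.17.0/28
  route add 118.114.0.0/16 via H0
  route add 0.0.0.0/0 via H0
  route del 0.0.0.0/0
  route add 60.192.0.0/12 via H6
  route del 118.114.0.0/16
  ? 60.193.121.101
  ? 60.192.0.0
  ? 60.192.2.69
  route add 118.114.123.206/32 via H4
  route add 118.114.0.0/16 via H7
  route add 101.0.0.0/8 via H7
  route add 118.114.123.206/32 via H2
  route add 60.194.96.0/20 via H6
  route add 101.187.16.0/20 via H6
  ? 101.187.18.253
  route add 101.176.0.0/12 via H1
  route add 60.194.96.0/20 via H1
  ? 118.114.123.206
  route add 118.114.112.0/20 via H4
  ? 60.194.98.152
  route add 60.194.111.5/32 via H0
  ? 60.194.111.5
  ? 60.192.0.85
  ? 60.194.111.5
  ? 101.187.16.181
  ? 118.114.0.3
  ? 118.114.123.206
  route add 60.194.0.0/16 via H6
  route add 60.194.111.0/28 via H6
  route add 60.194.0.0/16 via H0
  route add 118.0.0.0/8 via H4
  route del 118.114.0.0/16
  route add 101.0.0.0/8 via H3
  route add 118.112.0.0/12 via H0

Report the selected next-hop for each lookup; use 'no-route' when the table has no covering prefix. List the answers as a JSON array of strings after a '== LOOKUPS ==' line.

Trace:
  add 118.114.0.0/15 -> H3 at depth 15
  add 101.187.17.0/28 -> H0 at depth 28
  ? 118.114.0.1  path d0:-→d1:-→d2:-→d3:-→d4:-→d5:-→d6:-→d7:-→d8:-→d9:-→d10:-→d11:-→d12:-→d13:-→d14:-→d15:H3  best=H3
  ? 118.114.12.234  path d0:-→d1:-→d2:-→d3:-→d4:-→d5:-→d6:-→d7:-→d8:-→d9:-→d10:-→d11:-→d12:-→d13:-→d14:-→d15:H3  best=H3
  del 118.114.0.0/15 (clear depth 15)
  del 101.187.17.0/28 (clear depth 28)
  add 118.114.0.0/16 -> H0 at depth 16
  add 0.0.0.0/0 -> H0 at depth 0
  del 0.0.0.0/0 (clear depth 0)
  add 60.192.0.0/12 -> H6 at depth 12
  del 118.114.0.0/16 (clear depth 16)
  ? 60.193.121.101  path d0:-→d1:-→d2:-→d3:-→d4:-→d5:-→d6:-→d7:-→d8:-→d9:-→d10:-→d11:-→d12:H6  best=H6
  ? 60.192.0.0  path d0:-→d1:-→d2:-→d3:-→d4:-→d5:-→d6:-→d7:-→d8:-→d9:-→d10:-→d11:-→d12:H6  best=H6
  ? 60.192.2.69  path d0:-→d1:-→d2:-→d3:-→d4:-→d5:-→d6:-→d7:-→d8:-→d9:-→d10:-→d11:-→d12:H6  best=H6
  add 118.114.123.206/32 -> H4 at depth 32
  add 118.114.0.0/16 -> H7 at depth 16
  add 101.0.0.0/8 -> H7 at depth 8
  add 118.114.123.206/32 -> H2 at depth 32
  add 60.194.96.0/20 -> H6 at depth 20
  add 101.187.16.0/20 -> H6 at depth 20
  ? 101.187.18.253  path d0:-→d1:-→d2:-→d3:-→d4:-→d5:-→d6:-→d7:-→d8:H7→d9:-→d10:-→d11:-→d12:-→d13:-→d14:-→d15:-→d16:-→d17:-→d18:-→d19:-→d20:H6→d21:-→d22:-  best=H6
  add 101.176.0.0/12 -> H1 at depth 12
  add 60.194.96.0/20 -> H1 at depth 20
  ? 118.114.123.206  path d0:-→d1:-→d2:-→d3:-→d4:-→d5:-→d6:-→d7:-→d8:-→d9:-→d10:-→d11:-→d12:-→d13:-→d14:-→d15:-→d16:H7→d17:-→d18:-→d19:-→d20:-→d21:-→d22:-→d23:-→d24:-→d25:-→d26:-→d27:-→d28:-→d29:-→d30:-→d31:-→d32:H2  best=H2
  add 118.114.112.0/20 -> H4 at depth 20
  ? 60.194.98.152  path d0:-→d1:-→d2:-→d3:-→d4:-→d5:-→d6:-→d7:-→d8:-→d9:-→d10:-→d11:-→d12:H6→d13:-→d14:-→d15:-→d16:-→d17:-→d18:-→d19:-→d20:H1  best=H1
  add 60.194.111.5/32 -> H0 at depth 32
  ? 60.194.111.5  path d0:-→d1:-→d2:-→d3:-→d4:-→d5:-→d6:-→d7:-→d8:-→d9:-→d10:-→d11:-→d12:H6→d13:-→d14:-→d15:-→d16:-→d17:-→d18:-→d19:-→d20:H1→d21:-→d22:-→d23:-→d24:-→d25:-→d26:-→d27:-→d28:-→d29:-→d30:-→d31:-→d32:H0  best=H0
  ? 60.192.0.85  path d0:-→d1:-→d2:-→d3:-→d4:-→d5:-→d6:-→d7:-→d8:-→d9:-→d10:-→d11:-→d12:H6→d13:-→d14:-  best=H6
  ? 60.194.111.5  path d0:-→d1:-→d2:-→d3:-→d4:-→d5:-→d6:-→d7:-→d8:-→d9:-→d10:-→d11:-→d12:H6→d13:-→d14:-→d15:-→d16:-→d17:-→d18:-→d19:-→d20:H1→d21:-→d22:-→d23:-→d24:-→d25:-→d26:-→d27:-→d28:-→d29:-→d30:-→d31:-→d32:H0  best=H0
  ? 101.187.16.181  path d0:-→d1:-→d2:-→d3:-→d4:-→d5:-→d6:-→d7:-→d8:H7→d9:-→d10:-→d11:-→d12:H1→d13:-→d14:-→d15:-→d16:-→d17:-→d18:-→d19:-→d20:H6→d21:-→d22:-→d23:-  best=H6
  ? 118.114.0.3  path d0:-→d1:-→d2:-→d3:-→d4:-→d5:-→d6:-→d7:-→d8:-→d9:-→d10:-→d11:-→d12:-→d13:-→d14:-→d15:-→d16:H7→d17:-  best=H7
  ? 118.114.123.206  path d0:-→d1:-→d2:-→d3:-→d4:-→d5:-→d6:-→d7:-→d8:-→d9:-→d10:-→d11:-→d12:-→d13:-→d14:-→d15:-→d16:H7→d17:-→d18:-→d19:-→d20:H4→d21:-→d22:-→d23:-→d24:-→d25:-→d26:-→d27:-→d28:-→d29:-→d30:-→d31:-→d32:H2  best=H2
  add 60.194.0.0/16 -> H6 at depth 16
  add 60.194.111.0/28 -> H6 at depth 28
  add 60.194.0.0/16 -> H0 at depth 16
  add 118.0.0.0/8 -> H4 at depth 8
  del 118.114.0.0/16 (clear depth 16)
  add 101.0.0.0/8 -> H3 at depth 8
  add 118.112.0.0/12 -> H0 at depth 12

== LOOKUPS ==
["H3","H3","H6","H6","H6","H6","H2","H1","H0","H6","H0","H6","H7","H2"]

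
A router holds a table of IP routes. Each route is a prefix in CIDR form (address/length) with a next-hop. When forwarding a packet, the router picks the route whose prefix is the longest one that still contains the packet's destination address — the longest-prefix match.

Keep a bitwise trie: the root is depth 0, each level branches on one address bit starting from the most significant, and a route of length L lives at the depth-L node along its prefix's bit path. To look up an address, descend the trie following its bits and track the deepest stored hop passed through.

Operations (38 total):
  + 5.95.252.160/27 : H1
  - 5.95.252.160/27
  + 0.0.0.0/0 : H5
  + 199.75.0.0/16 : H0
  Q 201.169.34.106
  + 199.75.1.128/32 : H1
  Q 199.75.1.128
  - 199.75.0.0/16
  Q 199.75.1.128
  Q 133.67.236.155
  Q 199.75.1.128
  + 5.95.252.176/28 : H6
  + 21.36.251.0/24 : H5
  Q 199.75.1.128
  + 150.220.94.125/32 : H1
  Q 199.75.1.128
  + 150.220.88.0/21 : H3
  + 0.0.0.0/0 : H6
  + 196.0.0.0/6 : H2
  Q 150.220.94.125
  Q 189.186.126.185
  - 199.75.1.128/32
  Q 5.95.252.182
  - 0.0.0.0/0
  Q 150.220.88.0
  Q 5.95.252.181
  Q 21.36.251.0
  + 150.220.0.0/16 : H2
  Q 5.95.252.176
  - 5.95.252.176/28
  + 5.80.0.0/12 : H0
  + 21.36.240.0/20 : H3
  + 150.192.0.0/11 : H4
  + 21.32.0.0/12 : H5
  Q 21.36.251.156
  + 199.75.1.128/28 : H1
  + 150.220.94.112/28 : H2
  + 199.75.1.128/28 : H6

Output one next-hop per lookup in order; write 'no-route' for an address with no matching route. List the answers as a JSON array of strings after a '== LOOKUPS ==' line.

Process each operation:
  add 5.95.252.160/27 -> H1 at depth 27
  - 5.95.252.160/27 clear@27
  add 0.0.0.0/0 -> H5 at depth 0
  add 199.75.0.0/16 -> H0 at depth 16
  ? 201.169.34.106  path d0:H5→d1:-→d2:-→d3:-→d4:-  best=H5
  add 199.75.1.128/32 -> H1 at depth 32
  ? 199.75.1.128  path d0:H5→d1:-→d2:-→d3:-→d4:-→d5:-→d6:-→d7:-→d8:-→d9:-→d10:-→d11:-→d12:-→d13:-→d14:-→d15:-→d16:H0→d17:-→d18:-→d19:-→d20:-→d21:-→d22:-→d23:-→d24:-→d25:-→d26:-→d27:-→d28:-→d29:-→d30:-→d31:-→d32:H1  best=H1
  - 199.75.0.0/16 clear@16
  ? 199.75.1.128  path d0:H5→d1:-→d2:-→d3:-→d4:-→d5:-→d6:-→d7:-→d8:-→d9:-→d10:-→d11:-→d12:-→d13:-→d14:-→d15:-→d16:-→d17:-→d18:-→d19:-→d20:-→d21:-→d22:-→d23:-→d24:-→d25:-→d26:-→d27:-→d28:-→d29:-→d30:-→d31:-→d32:H1  best=H1
  ? 133.67.236.155  path d0:H5→d1:-  best=H5
  ? 199.75.1.128  path d0:H5→d1:-→d2:-→d3:-→d4:-→d5:-→d6:-→d7:-→d8:-→d9:-→d10:-→d11:-→d12:-→d13:-→d14:-→d15:-→d16:-→d17:-→d18:-→d19:-→d20:-→d21:-→d22:-→d23:-→d24:-→d25:-→d26:-→d27:-→d28:-→d29:-→d30:-→d31:-→d32:H1  best=H1
  add 5.95.252.176/28 -> H6 at depth 28
  add 21.36.251.0/24 -> H5 at depth 24
  ? 199.75.1.128  path d0:H5→d1:-→d2:-→d3:-→d4:-→d5:-→d6:-→d7:-→d8:-→d9:-→d10:-→d11:-→d12:-→d13:-→d14:-→d15:-→d16:-→d17:-→d18:-→d19:-→d20:-→d21:-→d22:-→d23:-→d24:-→d25:-→d26:-→d27:-→d28:-→d29:-→d30:-→d31:-→d32:H1  best=H1
  add 150.220.94.125/32 -> H1 at depth 32
  ? 199.75.1.128  path d0:H5→d1:-→d2:-→d3:-→d4:-→d5:-→d6:-→d7:-→d8:-→d9:-→d10:-→d11:-→d12:-→d13:-→d14:-→d15:-→d16:-→d17:-→d18:-→d19:-→d20:-→d21:-→d22:-→d23:-→d24:-→d25:-→d26:-→d27:-→d28:-→d29:-→d30:-→d31:-→d32:H1  best=H1
  add 150.220.88.0/21 -> H3 at depth 21
  add 0.0.0.0/0 -> H6 at depth 0
  add 196.0.0.0/6 -> H2 at depth 6
  ? 150.220.94.125  path d0:H6→d1:-→d2:-→d3:-→d4:-→d5:-→d6:-→d7:-→d8:-→d9:-→d10:-→d11:-→d12:-→d13:-→d14:-→d15:-→d16:-→d17:-→d18:-→d19:-→d20:-→d21:H3→d22:-→d23:-→d24:-→d25:-→d26:-→d27:-→d28:-→d29:-→d30:-→d31:-→d32:H1  best=H1
  ? 189.186.126.185  path d0:H6→d1:-→d2:-  best=H6
  - 199.75.1.128/32 clear@32
  ? 5.95.252.182  path d0:H6→d1:-→d2:-→d3:-→d4:-→d5:-→d6:-→d7:-→d8:-→d9:-→d10:-→d11:-→d12:-→d13:-→d14:-→d15:-→d16:-→d17:-→d18:-→d19:-→d20:-→d21:-→d22:-→d23:-→d24:-→d25:-→d26:-→d27:-→d28:H6  best=H6
  - 0.0.0.0/0 clear@0
  ? 150.220.88.0  path d0:-→d1:-→d2:-→d3:-→d4:-→d5:-→d6:-→d7:-→d8:-→d9:-→d10:-→d11:-→d12:-→d13:-→d14:-→d15:-→d16:-→d17:-→d18:-→d19:-→d20:-→d21:H3  best=H3
  ? 5.95.252.181  path d0:-→d1:-→d2:-→d3:-→d4:-→d5:-→d6:-→d7:-→d8:-→d9:-→d10:-→d11:-→d12:-→d13:-→d14:-→d15:-→d16:-→d17:-→d18:-→d19:-→d20:-→d21:-→d22:-→d23:-→d24:-→d25:-→d26:-→d27:-→d28:H6  best=H6
  ? 21.36.251.0  path d0:-→d1:-→d2:-→d3:-→d4:-→d5:-→d6:-→d7:-→d8:-→d9:-→d10:-→d11:-→d12:-→d13:-→d14:-→d15:-→d16:-→d17:-→d18:-→d19:-→d20:-→d21:-→d22:-→d23:-→d24:H5  best=H5
  add 150.220.0.0/16 -> H2 at depth 16
  ? 5.95.252.176  path d0:-→d1:-→d2:-→d3:-→d4:-→d5:-→d6:-→d7:-→d8:-→d9:-→d10:-→d11:-→d12:-→d13:-→d14:-→d15:-→d16:-→d17:-→d18:-→d19:-→d20:-→d21:-→d22:-→d23:-→d24:-→d25:-→d26:-→d27:-→d28:H6  best=H6
  - 5.95.252.176/28 clear@28
  add 5.80.0.0/12 -> H0 at depth 12
  add 21.36.240.0/20 -> H3 at depth 20
  add 150.192.0.0/11 -> H4 at depth 11
  add 21.32.0.0/12 -> H5 at depth 12
  ? 21.36.251.156  path d0:-→d1:-→d2:-→d3:-→d4:-→d5:-→d6:-→d7:-→d8:-→d9:-→d10:-→d11:-→d12:H5→d13:-→d14:-→d15:-→d16:-→d17:-→d18:-→d19:-→d20:H3→d21:-→d22:-→d23:-→d24:H5  best=H5
  add 199.75.1.128/28 -> H1 at depth 28
  add 150.220.94.112/28 -> H2 at depth 28
  add 199.75.1.128/28 -> H6 at depth 28

== LOOKUPS ==
["H5","H1","H1","H5","H1","H1","H1","H1","H6","H6","H3","H6","H5","H6","H5"]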